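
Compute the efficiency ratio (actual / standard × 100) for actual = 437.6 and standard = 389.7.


Efficiency = (actual / standard) × 100
= (437.6 / 389.7) × 100
= 112.3%


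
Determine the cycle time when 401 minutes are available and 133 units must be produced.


Cycle time = available time / demand
= 401 / 133
= 3.02 min/unit


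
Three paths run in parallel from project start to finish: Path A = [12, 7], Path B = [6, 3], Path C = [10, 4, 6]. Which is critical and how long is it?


Path A: 12 + 7 = 19
Path B: 6 + 3 = 9
Path C: 10 + 4 + 6 = 20
Critical path = longest = max(19, 9, 20)
= 20 (Path C)


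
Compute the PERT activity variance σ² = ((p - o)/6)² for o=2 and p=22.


σ² = ((p - o) / 6)² = (p - o)² / 36
= (22 - 2)² / 36
= 20² / 36
= 400 / 36
= 11.1111


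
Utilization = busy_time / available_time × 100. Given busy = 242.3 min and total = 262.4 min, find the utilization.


Utilization = busy / total × 100
= 242.3 / 262.4 × 100
= 92.3%


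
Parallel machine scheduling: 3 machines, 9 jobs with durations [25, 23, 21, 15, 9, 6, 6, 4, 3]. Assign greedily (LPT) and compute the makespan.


Jobs (LPT sorted): [25, 23, 21, 15, 9, 6, 6, 4, 3]
Machines: 3
  J=25 → Machine 1 (load: 0+25=25)
  J=23 → Machine 2 (load: 0+23=23)
  J=21 → Machine 3 (load: 0+21=21)
  J=15 → Machine 3 (load: 21+15=36)
  J=9 → Machine 2 (load: 23+9=32)
  J=6 → Machine 1 (load: 25+6=31)
  J=6 → Machine 1 (load: 31+6=37)
  J=4 → Machine 2 (load: 32+4=36)
  J=3 → Machine 2 (load: 36+3=39)
Machine loads: [37, 39, 36]
Makespan = max = 39 time units


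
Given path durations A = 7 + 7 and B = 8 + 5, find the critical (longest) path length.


Path A: 7 + 7 = 14
Path B: 8 + 5 = 13
Critical path = longest = max(14, 13)
= 14 (Path A)


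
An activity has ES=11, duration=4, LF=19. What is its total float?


EF = ES + duration = 11 + 4 = 15
LS = LF - duration = 19 - 4 = 15
Total Float = LF - EF = 19 - 15
(or LS - ES = 15 - 11)
= 4


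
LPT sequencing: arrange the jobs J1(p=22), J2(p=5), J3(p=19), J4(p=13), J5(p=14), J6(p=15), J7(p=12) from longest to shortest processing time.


LPT: sort by longest processing time first
  J1: p=22
  J3: p=19
  J6: p=15
  J5: p=14
  J4: p=13
  J7: p=12
  J2: p=5
Order: J1 → J3 → J6 → J5 → J4 → J7 → J2


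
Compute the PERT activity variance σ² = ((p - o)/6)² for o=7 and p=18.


σ² = ((p - o) / 6)² = (p - o)² / 36
= (18 - 7)² / 36
= 11² / 36
= 121 / 36
= 3.3611


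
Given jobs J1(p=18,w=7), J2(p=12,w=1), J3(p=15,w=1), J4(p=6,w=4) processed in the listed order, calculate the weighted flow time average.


Completion times:
  J1: C=18, w×C=7×18=126
  J2: C=30, w×C=1×30=30
  J3: C=45, w×C=1×45=45
  J4: C=51, w×C=4×51=204
Sum w×C = 405
Sum w = 13
Weighted avg = 405/13
= 31.15


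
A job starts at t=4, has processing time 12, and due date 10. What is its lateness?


Completion = 4 + 12 = 16
Lateness = C - d = 16 - 10
= 6


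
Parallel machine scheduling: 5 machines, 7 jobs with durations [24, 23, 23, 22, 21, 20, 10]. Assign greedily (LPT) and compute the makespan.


Jobs (LPT sorted): [24, 23, 23, 22, 21, 20, 10]
Machines: 5
  J=24 → Machine 1 (load: 0+24=24)
  J=23 → Machine 2 (load: 0+23=23)
  J=23 → Machine 3 (load: 0+23=23)
  J=22 → Machine 4 (load: 0+22=22)
  J=21 → Machine 5 (load: 0+21=21)
  J=20 → Machine 5 (load: 21+20=41)
  J=10 → Machine 4 (load: 22+10=32)
Machine loads: [24, 23, 23, 32, 41]
Makespan = max = 41 time units


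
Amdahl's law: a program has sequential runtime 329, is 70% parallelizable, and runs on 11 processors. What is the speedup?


Amdahl's law: T_p = T × ((1-p) + p/N)
= 329 × ((1-0.7) + 0.7/11)
= 329 × (0.30 + 0.0636)
= 329 × 0.3636
= 119.64
Speedup = 329/119.64
= 2.75×


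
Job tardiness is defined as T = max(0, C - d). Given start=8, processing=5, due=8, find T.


Completion = start + processing = 8 + 5 = 13
Tardiness = max(0, C - d) = max(0, 13 - 8)
= max(0, 5)
= 5


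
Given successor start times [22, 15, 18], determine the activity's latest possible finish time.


LF = min of all successor start times
Successors start at: [22, 15, 18]
LF = min(22, 15, 18)
= 15


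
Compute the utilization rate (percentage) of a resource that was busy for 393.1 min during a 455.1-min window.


Utilization = busy / total × 100
= 393.1 / 455.1 × 100
= 86.4%


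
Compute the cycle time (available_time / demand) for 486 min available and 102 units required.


Cycle time = available time / demand
= 486 / 102
= 4.76 min/unit


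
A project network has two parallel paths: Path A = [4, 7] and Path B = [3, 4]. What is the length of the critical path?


Path A: 4 + 7 = 11
Path B: 3 + 4 = 7
Critical path = longest = max(11, 7)
= 11 (Path A)


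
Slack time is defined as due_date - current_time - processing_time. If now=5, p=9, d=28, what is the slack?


Slack = due - current_time - processing
= 28 - 5 - 9
= 14


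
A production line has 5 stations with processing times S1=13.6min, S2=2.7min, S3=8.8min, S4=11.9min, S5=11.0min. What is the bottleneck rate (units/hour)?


Bottleneck = longest station time
Station times: [13.6, 2.7, 8.8, 11.9, 11.0]
Max = 13.6 min
Rate = 60 / 13.6
= 4.41 units/hour (bottleneck: 13.6min)


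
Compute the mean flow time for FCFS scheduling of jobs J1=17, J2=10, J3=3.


Completion times:
  J1: completes at 17
  J2: completes at 27
  J3: completes at 30
Sum = 74
Average = 74/3
= 24.67


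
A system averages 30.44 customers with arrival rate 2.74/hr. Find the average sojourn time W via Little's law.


Little's law: L = λW → W = L / λ
= 30.44 / 2.74
= 11.11 hours


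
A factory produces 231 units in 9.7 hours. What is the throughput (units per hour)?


Throughput = units / time
= 231 / 9.7
= 23.8 units/hour


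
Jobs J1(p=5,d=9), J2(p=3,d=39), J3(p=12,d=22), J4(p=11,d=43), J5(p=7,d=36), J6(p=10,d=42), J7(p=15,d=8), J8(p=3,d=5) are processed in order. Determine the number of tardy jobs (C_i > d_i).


Completion vs due date:
  J1: C=5, d=9 → on time
  J2: C=8, d=39 → on time
  J3: C=20, d=22 → on time
  J4: C=31, d=43 → on time
  J5: C=38, d=36 → TARDY
  J6: C=48, d=42 → TARDY
  J7: C=63, d=8 → TARDY
  J8: C=66, d=5 → TARDY
Tardy jobs: J5, J6, J7, J8
Count = 4


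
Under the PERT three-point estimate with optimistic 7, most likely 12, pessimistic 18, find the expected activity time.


te = (o + 4m + p) / 6
= (7 + 4×12 + 18) / 6
= (7 + 48 + 18) / 6
= 73 / 6
= 12.17


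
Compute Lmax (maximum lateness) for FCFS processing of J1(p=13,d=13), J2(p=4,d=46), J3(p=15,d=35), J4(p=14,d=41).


Lateness per job (L = C - d):
  J1: C=13, d=13, L=0
  J2: C=17, d=46, L=-29
  J3: C=32, d=35, L=-3
  J4: C=46, d=41, L=5
Lmax = max(0, -29, -3, 5)
= 5


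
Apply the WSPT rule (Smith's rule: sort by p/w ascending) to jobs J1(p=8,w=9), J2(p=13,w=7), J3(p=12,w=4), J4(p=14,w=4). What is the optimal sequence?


WSPT (Smith's rule): sort by p/w ascending
  J1: p/w = 8/9 = 0.889
  J2: p/w = 13/7 = 1.857
  J3: p/w = 12/4 = 3.000
  J4: p/w = 14/4 = 3.500
Order: J1 → J2 → J3 → J4


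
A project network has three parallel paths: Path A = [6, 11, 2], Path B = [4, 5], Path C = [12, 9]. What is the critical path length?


Path A: 6 + 11 + 2 = 19
Path B: 4 + 5 = 9
Path C: 12 + 9 = 21
Critical path = longest = max(19, 9, 21)
= 21 (Path C)


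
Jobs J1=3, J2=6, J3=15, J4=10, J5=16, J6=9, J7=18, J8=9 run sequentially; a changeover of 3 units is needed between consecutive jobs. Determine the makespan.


Makespan = Σ processing + (n-1) × setup
= (3 + 6 + 15 + 10 + 16 + 9 + 18 + 9) + (8-1)×3
= 86 + 21
= 107 time units


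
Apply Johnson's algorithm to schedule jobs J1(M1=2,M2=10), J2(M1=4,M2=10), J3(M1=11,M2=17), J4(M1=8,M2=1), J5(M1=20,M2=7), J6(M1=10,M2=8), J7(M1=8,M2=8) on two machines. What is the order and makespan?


Johnson's rule:
Group 1 (M1≤M2, sort by M1): ['J1', 'J2', 'J7', 'J3']
Group 2 (M1>M2, sort desc M2): ['J6', 'J5', 'J4']
Sequence: J1 → J2 → J7 → J3 → J6 → J5 → J4
Makespan calculation:
  J1: M1 done=2, M2 done=12
  J2: M1 done=6, M2 done=22
  J7: M1 done=14, M2 done=30
  J3: M1 done=25, M2 done=47
  J6: M1 done=35, M2 done=55
  J5: M1 done=55, M2 done=62
  J4: M1 done=63, M2 done=64
= Sequence: J1 → J2 → J7 → J3 → J6 → J5 → J4, Makespan: 64


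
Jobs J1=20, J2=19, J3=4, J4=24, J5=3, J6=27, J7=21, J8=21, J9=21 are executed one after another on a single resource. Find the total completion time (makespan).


Sequential makespan: sum all processing times
= 20 + 19 + 4 + 24 + 3 + 27 + 21 + 21 + 21
= 160 time units


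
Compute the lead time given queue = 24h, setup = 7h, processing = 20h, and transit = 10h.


Lead time = queue + setup + processing + transit
= 24 + 7 + 20 + 10
= 61 hours


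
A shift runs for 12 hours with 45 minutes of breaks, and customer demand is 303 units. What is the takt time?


Available = 12×60 - 45 = 675 min
Takt time = 675 / 303
= 2.23 min/unit


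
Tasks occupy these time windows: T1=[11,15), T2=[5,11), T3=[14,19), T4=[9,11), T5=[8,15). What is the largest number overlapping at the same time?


Check each time point for overlaps:
  t=9: 3 tasks active (T2, T4, T5)
Max concurrent = 3


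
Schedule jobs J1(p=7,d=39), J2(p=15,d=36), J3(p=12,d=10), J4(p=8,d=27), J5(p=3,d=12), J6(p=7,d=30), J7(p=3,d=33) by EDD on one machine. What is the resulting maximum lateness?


EDD order: J3 → J5 → J4 → J6 → J7 → J2 → J1
Completion and lateness:
  J3: C=12, d=10, L=12-10=2
  J5: C=15, d=12, L=15-12=3
  J4: C=23, d=27, L=23-27=-4
  J6: C=30, d=30, L=30-30=0
  J7: C=33, d=33, L=33-33=0
  J2: C=48, d=36, L=48-36=12
  J1: C=55, d=39, L=55-39=16
Lmax = max(2, 3, -4, 0, 0, 12, 16)
= 16


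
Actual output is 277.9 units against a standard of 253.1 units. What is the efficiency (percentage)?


Efficiency = (actual / standard) × 100
= (277.9 / 253.1) × 100
= 109.8%


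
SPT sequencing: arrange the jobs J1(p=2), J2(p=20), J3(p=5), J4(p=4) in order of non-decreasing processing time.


SPT: sort by shortest processing time
  J1: p=2
  J4: p=4
  J3: p=5
  J2: p=20
Order: J1 → J4 → J3 → J2


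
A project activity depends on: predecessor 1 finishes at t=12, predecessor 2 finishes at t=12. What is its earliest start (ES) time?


ES = max of all predecessor completion times
Predecessors: [12, 12]
ES = max(12, 12)
= 12


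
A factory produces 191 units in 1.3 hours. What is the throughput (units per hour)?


Throughput = units / time
= 191 / 1.3
= 146.9 units/hour


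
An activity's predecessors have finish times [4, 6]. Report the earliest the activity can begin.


ES = max of all predecessor completion times
Predecessors: [4, 6]
ES = max(4, 6)
= 6


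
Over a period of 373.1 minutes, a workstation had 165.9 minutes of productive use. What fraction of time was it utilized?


Utilization = busy / total × 100
= 165.9 / 373.1 × 100
= 44.5%


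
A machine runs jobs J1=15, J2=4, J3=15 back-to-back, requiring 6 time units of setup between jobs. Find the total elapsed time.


Makespan = Σ processing + (n-1) × setup
= (15 + 4 + 15) + (3-1)×6
= 34 + 12
= 46 time units


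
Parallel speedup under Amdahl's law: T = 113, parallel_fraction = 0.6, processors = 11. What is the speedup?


Amdahl's law: T_p = T × ((1-p) + p/N)
= 113 × ((1-0.6) + 0.6/11)
= 113 × (0.40 + 0.0545)
= 113 × 0.4545
= 51.36
Speedup = 113/51.36
= 2.20×


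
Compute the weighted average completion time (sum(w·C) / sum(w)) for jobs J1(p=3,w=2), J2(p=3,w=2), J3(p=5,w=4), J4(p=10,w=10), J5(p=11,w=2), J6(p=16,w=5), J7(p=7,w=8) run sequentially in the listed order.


Completion times:
  J1: C=3, w×C=2×3=6
  J2: C=6, w×C=2×6=12
  J3: C=11, w×C=4×11=44
  J4: C=21, w×C=10×21=210
  J5: C=32, w×C=2×32=64
  J6: C=48, w×C=5×48=240
  J7: C=55, w×C=8×55=440
Sum w×C = 1016
Sum w = 33
Weighted avg = 1016/33
= 30.79


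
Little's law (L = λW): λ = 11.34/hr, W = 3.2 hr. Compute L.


Little's law: L = λ × W
= 11.34 × 3.2
= 36.29


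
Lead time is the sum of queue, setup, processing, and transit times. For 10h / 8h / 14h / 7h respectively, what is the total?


Lead time = queue + setup + processing + transit
= 10 + 8 + 14 + 7
= 39 hours


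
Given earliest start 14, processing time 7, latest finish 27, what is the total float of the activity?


EF = ES + duration = 14 + 7 = 21
LS = LF - duration = 27 - 7 = 20
Total Float = LF - EF = 27 - 21
(or LS - ES = 20 - 14)
= 6


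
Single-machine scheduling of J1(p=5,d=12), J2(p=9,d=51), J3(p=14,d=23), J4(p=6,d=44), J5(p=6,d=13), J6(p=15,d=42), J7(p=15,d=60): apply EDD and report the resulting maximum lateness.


EDD order: J1 → J5 → J3 → J6 → J4 → J2 → J7
Completion and lateness:
  J1: C=5, d=12, L=5-12=-7
  J5: C=11, d=13, L=11-13=-2
  J3: C=25, d=23, L=25-23=2
  J6: C=40, d=42, L=40-42=-2
  J4: C=46, d=44, L=46-44=2
  J2: C=55, d=51, L=55-51=4
  J7: C=70, d=60, L=70-60=10
Lmax = max(-7, -2, 2, -2, 2, 4, 10)
= 10


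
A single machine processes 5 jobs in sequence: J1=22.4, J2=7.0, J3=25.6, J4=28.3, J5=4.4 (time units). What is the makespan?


Sequential makespan: sum all processing times
= 22.4 + 7.0 + 25.6 + 28.3 + 4.4
= 87.7 time units


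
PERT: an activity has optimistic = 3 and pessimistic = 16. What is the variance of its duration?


σ² = ((p - o) / 6)² = (p - o)² / 36
= (16 - 3)² / 36
= 13² / 36
= 169 / 36
= 4.6944


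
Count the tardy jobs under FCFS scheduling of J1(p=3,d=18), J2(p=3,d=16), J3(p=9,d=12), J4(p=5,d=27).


Completion vs due date:
  J1: C=3, d=18 → on time
  J2: C=6, d=16 → on time
  J3: C=15, d=12 → TARDY
  J4: C=20, d=27 → on time
Tardy jobs: J3
Count = 1


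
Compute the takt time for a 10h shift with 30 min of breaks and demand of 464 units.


Available = 10×60 - 30 = 570 min
Takt time = 570 / 464
= 1.23 min/unit


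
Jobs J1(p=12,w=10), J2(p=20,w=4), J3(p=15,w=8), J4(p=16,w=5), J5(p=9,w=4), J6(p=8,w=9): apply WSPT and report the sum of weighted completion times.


WSPT order (by p/w): J6 → J1 → J3 → J5 → J4 → J2
  J6: C=8, w·C=9×8=72
  J1: C=20, w·C=10×20=200
  J3: C=35, w·C=8×35=280
  J5: C=44, w·C=4×44=176
  J4: C=60, w·C=5×60=300
  J2: C=80, w·C=4×80=320
Σ w·C = 1348
= 1348


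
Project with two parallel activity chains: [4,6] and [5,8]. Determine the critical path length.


Path A: 4 + 6 = 10
Path B: 5 + 8 = 13
Critical path = longest = max(10, 13)
= 13 (Path B)


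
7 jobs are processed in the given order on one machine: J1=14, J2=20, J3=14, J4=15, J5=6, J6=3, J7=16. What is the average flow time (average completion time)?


Completion times:
  J1: completes at 14
  J2: completes at 34
  J3: completes at 48
  J4: completes at 63
  J5: completes at 69
  J6: completes at 72
  J7: completes at 88
Sum = 388
Average = 388/7
= 55.43


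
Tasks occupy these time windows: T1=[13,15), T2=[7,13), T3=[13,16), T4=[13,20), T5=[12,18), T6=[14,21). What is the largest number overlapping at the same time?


Check each time point for overlaps:
  t=14: 5 tasks active (T1, T3, T4, T5, T6)
Max concurrent = 5


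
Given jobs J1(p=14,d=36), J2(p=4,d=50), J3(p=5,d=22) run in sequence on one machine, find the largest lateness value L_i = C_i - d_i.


Lateness per job (L = C - d):
  J1: C=14, d=36, L=-22
  J2: C=18, d=50, L=-32
  J3: C=23, d=22, L=1
Lmax = max(-22, -32, 1)
= 1


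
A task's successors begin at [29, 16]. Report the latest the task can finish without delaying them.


LF = min of all successor start times
Successors start at: [29, 16]
LF = min(29, 16)
= 16


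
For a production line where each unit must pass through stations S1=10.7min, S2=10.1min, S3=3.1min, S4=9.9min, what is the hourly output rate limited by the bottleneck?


Bottleneck = longest station time
Station times: [10.7, 10.1, 3.1, 9.9]
Max = 10.7 min
Rate = 60 / 10.7
= 5.61 units/hour (bottleneck: 10.7min)


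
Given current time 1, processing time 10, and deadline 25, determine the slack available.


Slack = due - current_time - processing
= 25 - 1 - 10
= 14


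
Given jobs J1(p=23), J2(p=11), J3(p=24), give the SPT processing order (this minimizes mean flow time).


SPT: sort by shortest processing time
  J2: p=11
  J1: p=23
  J3: p=24
Order: J2 → J1 → J3


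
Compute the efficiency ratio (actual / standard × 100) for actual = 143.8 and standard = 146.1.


Efficiency = (actual / standard) × 100
= (143.8 / 146.1) × 100
= 98.4%


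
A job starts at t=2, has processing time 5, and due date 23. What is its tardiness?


Completion = start + processing = 2 + 5 = 7
Tardiness = max(0, C - d) = max(0, 7 - 23)
= max(0, -16)
= 0


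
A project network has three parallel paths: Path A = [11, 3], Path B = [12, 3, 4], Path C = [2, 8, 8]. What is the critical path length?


Path A: 11 + 3 = 14
Path B: 12 + 3 + 4 = 19
Path C: 2 + 8 + 8 = 18
Critical path = longest = max(14, 19, 18)
= 19 (Path B)


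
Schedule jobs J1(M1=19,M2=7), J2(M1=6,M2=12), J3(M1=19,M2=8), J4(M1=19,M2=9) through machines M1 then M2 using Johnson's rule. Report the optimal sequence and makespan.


Johnson's rule:
Group 1 (M1≤M2, sort by M1): ['J2']
Group 2 (M1>M2, sort desc M2): ['J4', 'J3', 'J1']
Sequence: J2 → J4 → J3 → J1
Makespan calculation:
  J2: M1 done=6, M2 done=18
  J4: M1 done=25, M2 done=34
  J3: M1 done=44, M2 done=52
  J1: M1 done=63, M2 done=70
= Sequence: J2 → J4 → J3 → J1, Makespan: 70


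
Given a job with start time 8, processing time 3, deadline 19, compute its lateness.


Completion = 8 + 3 = 11
Lateness = C - d = 11 - 19
= -8


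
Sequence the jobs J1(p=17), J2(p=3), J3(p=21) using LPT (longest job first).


LPT: sort by longest processing time first
  J3: p=21
  J1: p=17
  J2: p=3
Order: J3 → J1 → J2


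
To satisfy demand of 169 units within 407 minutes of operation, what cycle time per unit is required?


Cycle time = available time / demand
= 407 / 169
= 2.41 min/unit


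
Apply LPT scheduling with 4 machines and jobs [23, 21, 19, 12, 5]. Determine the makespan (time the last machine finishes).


Jobs (LPT sorted): [23, 21, 19, 12, 5]
Machines: 4
  J=23 → Machine 1 (load: 0+23=23)
  J=21 → Machine 2 (load: 0+21=21)
  J=19 → Machine 3 (load: 0+19=19)
  J=12 → Machine 4 (load: 0+12=12)
  J=5 → Machine 4 (load: 12+5=17)
Machine loads: [23, 21, 19, 17]
Makespan = max = 23 time units


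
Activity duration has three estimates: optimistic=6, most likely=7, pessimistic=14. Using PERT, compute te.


te = (o + 4m + p) / 6
= (6 + 4×7 + 14) / 6
= (6 + 28 + 14) / 6
= 48 / 6
= 8.00


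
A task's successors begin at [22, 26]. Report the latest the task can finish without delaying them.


LF = min of all successor start times
Successors start at: [22, 26]
LF = min(22, 26)
= 22


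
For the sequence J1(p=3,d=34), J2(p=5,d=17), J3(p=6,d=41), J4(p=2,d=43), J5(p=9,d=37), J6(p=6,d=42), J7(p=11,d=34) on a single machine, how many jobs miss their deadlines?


Completion vs due date:
  J1: C=3, d=34 → on time
  J2: C=8, d=17 → on time
  J3: C=14, d=41 → on time
  J4: C=16, d=43 → on time
  J5: C=25, d=37 → on time
  J6: C=31, d=42 → on time
  J7: C=42, d=34 → TARDY
Tardy jobs: J7
Count = 1


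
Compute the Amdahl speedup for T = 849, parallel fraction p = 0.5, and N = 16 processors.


Amdahl's law: T_p = T × ((1-p) + p/N)
= 849 × ((1-0.5) + 0.5/16)
= 849 × (0.50 + 0.0312)
= 849 × 0.5312
= 451.03
Speedup = 849/451.03
= 1.88×


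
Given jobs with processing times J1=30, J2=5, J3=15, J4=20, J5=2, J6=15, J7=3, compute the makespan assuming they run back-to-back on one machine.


Sequential makespan: sum all processing times
= 30 + 5 + 15 + 20 + 2 + 15 + 3
= 90 time units


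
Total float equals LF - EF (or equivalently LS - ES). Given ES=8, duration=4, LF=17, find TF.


EF = ES + duration = 8 + 4 = 12
LS = LF - duration = 17 - 4 = 13
Total Float = LF - EF = 17 - 12
(or LS - ES = 13 - 8)
= 5


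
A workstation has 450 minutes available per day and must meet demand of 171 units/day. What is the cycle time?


Cycle time = available time / demand
= 450 / 171
= 2.63 min/unit


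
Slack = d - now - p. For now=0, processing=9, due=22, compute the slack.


Slack = due - current_time - processing
= 22 - 0 - 9
= 13


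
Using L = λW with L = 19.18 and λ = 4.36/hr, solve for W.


Little's law: L = λW → W = L / λ
= 19.18 / 4.36
= 4.40 hours


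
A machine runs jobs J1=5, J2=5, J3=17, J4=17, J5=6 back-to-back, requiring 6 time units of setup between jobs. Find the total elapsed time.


Makespan = Σ processing + (n-1) × setup
= (5 + 5 + 17 + 17 + 6) + (5-1)×6
= 50 + 24
= 74 time units


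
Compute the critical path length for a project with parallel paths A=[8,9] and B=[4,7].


Path A: 8 + 9 = 17
Path B: 4 + 7 = 11
Critical path = longest = max(17, 11)
= 17 (Path A)


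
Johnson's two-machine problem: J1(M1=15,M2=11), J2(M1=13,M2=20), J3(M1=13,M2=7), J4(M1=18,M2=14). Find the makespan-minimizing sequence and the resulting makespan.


Johnson's rule:
Group 1 (M1≤M2, sort by M1): ['J2']
Group 2 (M1>M2, sort desc M2): ['J4', 'J1', 'J3']
Sequence: J2 → J4 → J1 → J3
Makespan calculation:
  J2: M1 done=13, M2 done=33
  J4: M1 done=31, M2 done=47
  J1: M1 done=46, M2 done=58
  J3: M1 done=59, M2 done=66
= Sequence: J2 → J4 → J1 → J3, Makespan: 66


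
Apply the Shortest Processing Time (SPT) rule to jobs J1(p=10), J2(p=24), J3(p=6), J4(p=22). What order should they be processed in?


SPT: sort by shortest processing time
  J3: p=6
  J1: p=10
  J4: p=22
  J2: p=24
Order: J3 → J1 → J4 → J2


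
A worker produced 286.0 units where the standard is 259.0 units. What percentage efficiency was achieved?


Efficiency = (actual / standard) × 100
= (286.0 / 259.0) × 100
= 110.4%


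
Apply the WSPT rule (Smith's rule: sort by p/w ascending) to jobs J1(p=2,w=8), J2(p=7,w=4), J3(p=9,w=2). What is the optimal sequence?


WSPT (Smith's rule): sort by p/w ascending
  J1: p/w = 2/8 = 0.250
  J2: p/w = 7/4 = 1.750
  J3: p/w = 9/2 = 4.500
Order: J1 → J2 → J3


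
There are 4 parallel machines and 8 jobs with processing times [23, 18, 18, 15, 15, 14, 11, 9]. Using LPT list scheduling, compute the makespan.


Jobs (LPT sorted): [23, 18, 18, 15, 15, 14, 11, 9]
Machines: 4
  J=23 → Machine 1 (load: 0+23=23)
  J=18 → Machine 2 (load: 0+18=18)
  J=18 → Machine 3 (load: 0+18=18)
  J=15 → Machine 4 (load: 0+15=15)
  J=15 → Machine 4 (load: 15+15=30)
  J=14 → Machine 2 (load: 18+14=32)
  J=11 → Machine 3 (load: 18+11=29)
  J=9 → Machine 1 (load: 23+9=32)
Machine loads: [32, 32, 29, 30]
Makespan = max = 32 time units


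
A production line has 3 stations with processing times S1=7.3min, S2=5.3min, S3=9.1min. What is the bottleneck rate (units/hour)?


Bottleneck = longest station time
Station times: [7.3, 5.3, 9.1]
Max = 9.1 min
Rate = 60 / 9.1
= 6.59 units/hour (bottleneck: 9.1min)


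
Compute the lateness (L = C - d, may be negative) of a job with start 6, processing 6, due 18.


Completion = 6 + 6 = 12
Lateness = C - d = 12 - 18
= -6


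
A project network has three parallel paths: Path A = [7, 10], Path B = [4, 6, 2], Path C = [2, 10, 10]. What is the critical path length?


Path A: 7 + 10 = 17
Path B: 4 + 6 + 2 = 12
Path C: 2 + 10 + 10 = 22
Critical path = longest = max(17, 12, 22)
= 22 (Path C)


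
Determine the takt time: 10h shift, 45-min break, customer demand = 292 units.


Available = 10×60 - 45 = 555 min
Takt time = 555 / 292
= 1.90 min/unit


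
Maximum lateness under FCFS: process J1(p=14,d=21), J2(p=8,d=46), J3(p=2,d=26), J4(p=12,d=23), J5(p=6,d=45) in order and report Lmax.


Lateness per job (L = C - d):
  J1: C=14, d=21, L=-7
  J2: C=22, d=46, L=-24
  J3: C=24, d=26, L=-2
  J4: C=36, d=23, L=13
  J5: C=42, d=45, L=-3
Lmax = max(-7, -24, -2, 13, -3)
= 13


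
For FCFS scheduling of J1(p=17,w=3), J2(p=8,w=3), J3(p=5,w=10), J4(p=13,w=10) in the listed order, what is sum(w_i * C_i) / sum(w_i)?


Completion times:
  J1: C=17, w×C=3×17=51
  J2: C=25, w×C=3×25=75
  J3: C=30, w×C=10×30=300
  J4: C=43, w×C=10×43=430
Sum w×C = 856
Sum w = 26
Weighted avg = 856/26
= 32.92


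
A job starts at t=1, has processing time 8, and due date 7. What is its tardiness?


Completion = start + processing = 1 + 8 = 9
Tardiness = max(0, C - d) = max(0, 9 - 7)
= max(0, 2)
= 2


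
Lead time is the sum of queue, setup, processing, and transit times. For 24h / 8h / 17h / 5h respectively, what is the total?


Lead time = queue + setup + processing + transit
= 24 + 8 + 17 + 5
= 54 hours


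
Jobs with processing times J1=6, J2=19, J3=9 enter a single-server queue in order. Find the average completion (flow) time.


Completion times:
  J1: completes at 6
  J2: completes at 25
  J3: completes at 34
Sum = 65
Average = 65/3
= 21.67


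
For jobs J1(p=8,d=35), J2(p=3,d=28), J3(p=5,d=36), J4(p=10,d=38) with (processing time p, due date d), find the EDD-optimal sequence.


EDD: sort by earliest due date
  J2: d=28, p=3
  J1: d=35, p=8
  J3: d=36, p=5
  J4: d=38, p=10
Order: J2 → J1 → J3 → J4


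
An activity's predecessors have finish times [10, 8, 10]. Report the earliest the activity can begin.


ES = max of all predecessor completion times
Predecessors: [10, 8, 10]
ES = max(10, 8, 10)
= 10


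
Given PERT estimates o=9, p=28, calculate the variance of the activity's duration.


σ² = ((p - o) / 6)² = (p - o)² / 36
= (28 - 9)² / 36
= 19² / 36
= 361 / 36
= 10.0278


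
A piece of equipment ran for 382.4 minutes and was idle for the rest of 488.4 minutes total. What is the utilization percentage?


Utilization = busy / total × 100
= 382.4 / 488.4 × 100
= 78.3%


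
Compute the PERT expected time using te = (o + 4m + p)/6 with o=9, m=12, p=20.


te = (o + 4m + p) / 6
= (9 + 4×12 + 20) / 6
= (9 + 48 + 20) / 6
= 77 / 6
= 12.83


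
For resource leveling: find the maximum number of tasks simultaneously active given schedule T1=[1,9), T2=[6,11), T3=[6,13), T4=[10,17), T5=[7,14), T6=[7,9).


Check each time point for overlaps:
  t=7: 5 tasks active (T1, T2, T3, T5, T6)
Max concurrent = 5


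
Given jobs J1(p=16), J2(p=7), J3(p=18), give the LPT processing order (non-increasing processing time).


LPT: sort by longest processing time first
  J3: p=18
  J1: p=16
  J2: p=7
Order: J3 → J1 → J2


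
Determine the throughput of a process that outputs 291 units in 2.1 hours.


Throughput = units / time
= 291 / 2.1
= 138.6 units/hour


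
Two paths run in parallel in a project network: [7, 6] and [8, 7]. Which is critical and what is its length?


Path A: 7 + 6 = 13
Path B: 8 + 7 = 15
Critical path = longest = max(13, 15)
= 15 (Path B)


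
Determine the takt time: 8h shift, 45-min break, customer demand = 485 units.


Available = 8×60 - 45 = 435 min
Takt time = 435 / 485
= 0.90 min/unit


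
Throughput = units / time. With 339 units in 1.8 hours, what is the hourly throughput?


Throughput = units / time
= 339 / 1.8
= 188.3 units/hour


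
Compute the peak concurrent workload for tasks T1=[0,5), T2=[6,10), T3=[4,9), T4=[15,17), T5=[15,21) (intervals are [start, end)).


Check each time point for overlaps:
  t=4: 2 tasks active (T1, T3)
Max concurrent = 2


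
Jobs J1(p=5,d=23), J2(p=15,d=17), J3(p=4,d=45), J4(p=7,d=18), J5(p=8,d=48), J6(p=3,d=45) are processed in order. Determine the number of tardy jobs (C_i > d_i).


Completion vs due date:
  J1: C=5, d=23 → on time
  J2: C=20, d=17 → TARDY
  J3: C=24, d=45 → on time
  J4: C=31, d=18 → TARDY
  J5: C=39, d=48 → on time
  J6: C=42, d=45 → on time
Tardy jobs: J2, J4
Count = 2


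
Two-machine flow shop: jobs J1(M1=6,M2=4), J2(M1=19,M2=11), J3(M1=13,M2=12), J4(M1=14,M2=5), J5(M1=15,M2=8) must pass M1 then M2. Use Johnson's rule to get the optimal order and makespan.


Johnson's rule:
Group 1 (M1≤M2, sort by M1): []
Group 2 (M1>M2, sort desc M2): ['J3', 'J2', 'J5', 'J4', 'J1']
Sequence: J3 → J2 → J5 → J4 → J1
Makespan calculation:
  J3: M1 done=13, M2 done=25
  J2: M1 done=32, M2 done=43
  J5: M1 done=47, M2 done=55
  J4: M1 done=61, M2 done=66
  J1: M1 done=67, M2 done=71
= Sequence: J3 → J2 → J5 → J4 → J1, Makespan: 71


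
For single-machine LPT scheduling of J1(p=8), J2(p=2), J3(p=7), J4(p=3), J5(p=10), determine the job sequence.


LPT: sort by longest processing time first
  J5: p=10
  J1: p=8
  J3: p=7
  J4: p=3
  J2: p=2
Order: J5 → J1 → J3 → J4 → J2


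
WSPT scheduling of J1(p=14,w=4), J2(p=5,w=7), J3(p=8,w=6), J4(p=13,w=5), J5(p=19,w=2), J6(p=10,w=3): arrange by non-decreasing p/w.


WSPT (Smith's rule): sort by p/w ascending
  J2: p/w = 5/7 = 0.714
  J3: p/w = 8/6 = 1.333
  J4: p/w = 13/5 = 2.600
  J6: p/w = 10/3 = 3.333
  J1: p/w = 14/4 = 3.500
  J5: p/w = 19/2 = 9.500
Order: J2 → J3 → J4 → J6 → J1 → J5


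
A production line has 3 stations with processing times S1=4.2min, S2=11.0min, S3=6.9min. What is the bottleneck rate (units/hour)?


Bottleneck = longest station time
Station times: [4.2, 11.0, 6.9]
Max = 11.0 min
Rate = 60 / 11.0
= 5.45 units/hour (bottleneck: 11.0min)


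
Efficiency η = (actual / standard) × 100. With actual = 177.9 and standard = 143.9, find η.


Efficiency = (actual / standard) × 100
= (177.9 / 143.9) × 100
= 123.6%


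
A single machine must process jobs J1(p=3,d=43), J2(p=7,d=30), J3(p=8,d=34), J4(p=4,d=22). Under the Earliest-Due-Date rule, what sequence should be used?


EDD: sort by earliest due date
  J4: d=22, p=4
  J2: d=30, p=7
  J3: d=34, p=8
  J1: d=43, p=3
Order: J4 → J2 → J3 → J1


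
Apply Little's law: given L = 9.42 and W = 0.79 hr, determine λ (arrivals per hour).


Little's law: L = λW → λ = L / W
= 9.42 / 0.79
= 11.92 per hour


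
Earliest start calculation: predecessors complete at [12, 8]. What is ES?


ES = max of all predecessor completion times
Predecessors: [12, 8]
ES = max(12, 8)
= 12


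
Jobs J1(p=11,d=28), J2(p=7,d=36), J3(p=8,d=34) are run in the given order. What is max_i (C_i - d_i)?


Lateness per job (L = C - d):
  J1: C=11, d=28, L=-17
  J2: C=18, d=36, L=-18
  J3: C=26, d=34, L=-8
Lmax = max(-17, -18, -8)
= -8


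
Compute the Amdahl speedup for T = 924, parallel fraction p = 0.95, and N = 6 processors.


Amdahl's law: T_p = T × ((1-p) + p/N)
= 924 × ((1-0.95) + 0.95/6)
= 924 × (0.05 + 0.1583)
= 924 × 0.2083
= 192.50
Speedup = 924/192.50
= 4.80×


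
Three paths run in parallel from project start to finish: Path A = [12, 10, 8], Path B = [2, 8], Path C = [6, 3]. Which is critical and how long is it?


Path A: 12 + 10 + 8 = 30
Path B: 2 + 8 = 10
Path C: 6 + 3 = 9
Critical path = longest = max(30, 10, 9)
= 30 (Path A)


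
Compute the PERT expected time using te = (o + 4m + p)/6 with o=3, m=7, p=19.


te = (o + 4m + p) / 6
= (3 + 4×7 + 19) / 6
= (3 + 28 + 19) / 6
= 50 / 6
= 8.33


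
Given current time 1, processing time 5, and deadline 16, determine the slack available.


Slack = due - current_time - processing
= 16 - 1 - 5
= 10


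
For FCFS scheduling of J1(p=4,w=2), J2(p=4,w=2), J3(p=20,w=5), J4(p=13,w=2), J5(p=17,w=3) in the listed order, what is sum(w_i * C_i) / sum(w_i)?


Completion times:
  J1: C=4, w×C=2×4=8
  J2: C=8, w×C=2×8=16
  J3: C=28, w×C=5×28=140
  J4: C=41, w×C=2×41=82
  J5: C=58, w×C=3×58=174
Sum w×C = 420
Sum w = 14
Weighted avg = 420/14
= 30.00


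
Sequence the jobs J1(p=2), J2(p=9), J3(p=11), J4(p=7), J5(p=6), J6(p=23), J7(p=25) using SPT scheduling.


SPT: sort by shortest processing time
  J1: p=2
  J5: p=6
  J4: p=7
  J2: p=9
  J3: p=11
  J6: p=23
  J7: p=25
Order: J1 → J5 → J4 → J2 → J3 → J6 → J7


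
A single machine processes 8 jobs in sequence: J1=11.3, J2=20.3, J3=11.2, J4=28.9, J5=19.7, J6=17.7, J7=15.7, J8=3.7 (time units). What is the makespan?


Sequential makespan: sum all processing times
= 11.3 + 20.3 + 11.2 + 28.9 + 19.7 + 17.7 + 15.7 + 3.7
= 128.5 time units


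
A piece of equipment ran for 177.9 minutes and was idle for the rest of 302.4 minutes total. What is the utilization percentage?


Utilization = busy / total × 100
= 177.9 / 302.4 × 100
= 58.8%


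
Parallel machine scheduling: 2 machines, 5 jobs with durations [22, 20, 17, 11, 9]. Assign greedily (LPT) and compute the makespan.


Jobs (LPT sorted): [22, 20, 17, 11, 9]
Machines: 2
  J=22 → Machine 1 (load: 0+22=22)
  J=20 → Machine 2 (load: 0+20=20)
  J=17 → Machine 2 (load: 20+17=37)
  J=11 → Machine 1 (load: 22+11=33)
  J=9 → Machine 1 (load: 33+9=42)
Machine loads: [42, 37]
Makespan = max = 42 time units


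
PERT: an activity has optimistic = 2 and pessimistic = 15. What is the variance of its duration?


σ² = ((p - o) / 6)² = (p - o)² / 36
= (15 - 2)² / 36
= 13² / 36
= 169 / 36
= 4.6944


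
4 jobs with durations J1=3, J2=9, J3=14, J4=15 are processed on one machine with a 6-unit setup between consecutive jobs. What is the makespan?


Makespan = Σ processing + (n-1) × setup
= (3 + 9 + 14 + 15) + (4-1)×6
= 41 + 18
= 59 time units


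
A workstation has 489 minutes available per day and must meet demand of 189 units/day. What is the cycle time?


Cycle time = available time / demand
= 489 / 189
= 2.59 min/unit


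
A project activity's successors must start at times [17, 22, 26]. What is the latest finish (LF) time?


LF = min of all successor start times
Successors start at: [17, 22, 26]
LF = min(17, 22, 26)
= 17


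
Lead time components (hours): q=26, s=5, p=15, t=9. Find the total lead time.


Lead time = queue + setup + processing + transit
= 26 + 5 + 15 + 9
= 55 hours


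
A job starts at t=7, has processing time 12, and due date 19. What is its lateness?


Completion = 7 + 12 = 19
Lateness = C - d = 19 - 19
= 0


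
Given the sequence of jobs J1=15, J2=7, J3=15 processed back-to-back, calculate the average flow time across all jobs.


Completion times:
  J1: completes at 15
  J2: completes at 22
  J3: completes at 37
Sum = 74
Average = 74/3
= 24.67


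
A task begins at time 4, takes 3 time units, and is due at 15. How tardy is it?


Completion = start + processing = 4 + 3 = 7
Tardiness = max(0, C - d) = max(0, 7 - 15)
= max(0, -8)
= 0


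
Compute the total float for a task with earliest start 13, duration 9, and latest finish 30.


EF = ES + duration = 13 + 9 = 22
LS = LF - duration = 30 - 9 = 21
Total Float = LF - EF = 30 - 22
(or LS - ES = 21 - 13)
= 8


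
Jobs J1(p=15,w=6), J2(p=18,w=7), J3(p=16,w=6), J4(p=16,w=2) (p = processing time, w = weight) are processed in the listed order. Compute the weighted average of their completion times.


Completion times:
  J1: C=15, w×C=6×15=90
  J2: C=33, w×C=7×33=231
  J3: C=49, w×C=6×49=294
  J4: C=65, w×C=2×65=130
Sum w×C = 745
Sum w = 21
Weighted avg = 745/21
= 35.48


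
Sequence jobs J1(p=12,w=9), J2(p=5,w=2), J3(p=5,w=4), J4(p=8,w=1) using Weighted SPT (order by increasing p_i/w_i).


WSPT (Smith's rule): sort by p/w ascending
  J3: p/w = 5/4 = 1.250
  J1: p/w = 12/9 = 1.333
  J2: p/w = 5/2 = 2.500
  J4: p/w = 8/1 = 8.000
Order: J3 → J1 → J2 → J4


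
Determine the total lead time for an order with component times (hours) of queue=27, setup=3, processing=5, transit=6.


Lead time = queue + setup + processing + transit
= 27 + 3 + 5 + 6
= 41 hours


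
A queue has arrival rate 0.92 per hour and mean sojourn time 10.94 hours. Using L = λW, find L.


Little's law: L = λ × W
= 0.92 × 10.94
= 10.06


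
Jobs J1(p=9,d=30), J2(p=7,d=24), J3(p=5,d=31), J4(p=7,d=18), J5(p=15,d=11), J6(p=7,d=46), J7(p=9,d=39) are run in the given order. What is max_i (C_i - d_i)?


Lateness per job (L = C - d):
  J1: C=9, d=30, L=-21
  J2: C=16, d=24, L=-8
  J3: C=21, d=31, L=-10
  J4: C=28, d=18, L=10
  J5: C=43, d=11, L=32
  J6: C=50, d=46, L=4
  J7: C=59, d=39, L=20
Lmax = max(-21, -8, -10, 10, 32, 4, 20)
= 32


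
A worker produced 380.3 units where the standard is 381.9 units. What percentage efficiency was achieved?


Efficiency = (actual / standard) × 100
= (380.3 / 381.9) × 100
= 99.6%


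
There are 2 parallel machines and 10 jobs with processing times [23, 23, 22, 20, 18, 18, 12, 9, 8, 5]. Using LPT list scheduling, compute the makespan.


Jobs (LPT sorted): [23, 23, 22, 20, 18, 18, 12, 9, 8, 5]
Machines: 2
  J=23 → Machine 1 (load: 0+23=23)
  J=23 → Machine 2 (load: 0+23=23)
  J=22 → Machine 1 (load: 23+22=45)
  J=20 → Machine 2 (load: 23+20=43)
  J=18 → Machine 2 (load: 43+18=61)
  J=18 → Machine 1 (load: 45+18=63)
  J=12 → Machine 2 (load: 61+12=73)
  J=9 → Machine 1 (load: 63+9=72)
  J=8 → Machine 1 (load: 72+8=80)
  J=5 → Machine 2 (load: 73+5=78)
Machine loads: [80, 78]
Makespan = max = 80 time units


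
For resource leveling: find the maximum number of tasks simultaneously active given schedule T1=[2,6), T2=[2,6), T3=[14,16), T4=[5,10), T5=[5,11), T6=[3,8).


Check each time point for overlaps:
  t=5: 5 tasks active (T1, T2, T4, T5, T6)
Max concurrent = 5


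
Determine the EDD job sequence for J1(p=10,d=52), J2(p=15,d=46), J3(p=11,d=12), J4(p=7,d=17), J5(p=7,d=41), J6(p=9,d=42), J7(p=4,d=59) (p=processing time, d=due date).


EDD: sort by earliest due date
  J3: d=12, p=11
  J4: d=17, p=7
  J5: d=41, p=7
  J6: d=42, p=9
  J2: d=46, p=15
  J1: d=52, p=10
  J7: d=59, p=4
Order: J3 → J4 → J5 → J6 → J2 → J1 → J7


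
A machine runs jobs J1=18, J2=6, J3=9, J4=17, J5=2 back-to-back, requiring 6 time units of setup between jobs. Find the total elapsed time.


Makespan = Σ processing + (n-1) × setup
= (18 + 6 + 9 + 17 + 2) + (5-1)×6
= 52 + 24
= 76 time units


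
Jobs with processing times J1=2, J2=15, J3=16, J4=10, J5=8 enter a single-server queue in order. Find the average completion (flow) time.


Completion times:
  J1: completes at 2
  J2: completes at 17
  J3: completes at 33
  J4: completes at 43
  J5: completes at 51
Sum = 146
Average = 146/5
= 29.20


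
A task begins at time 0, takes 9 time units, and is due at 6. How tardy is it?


Completion = start + processing = 0 + 9 = 9
Tardiness = max(0, C - d) = max(0, 9 - 6)
= max(0, 3)
= 3


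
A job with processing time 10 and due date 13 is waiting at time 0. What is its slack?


Slack = due - current_time - processing
= 13 - 0 - 10
= 3


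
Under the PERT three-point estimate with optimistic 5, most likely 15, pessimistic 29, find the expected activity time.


te = (o + 4m + p) / 6
= (5 + 4×15 + 29) / 6
= (5 + 60 + 29) / 6
= 94 / 6
= 15.67


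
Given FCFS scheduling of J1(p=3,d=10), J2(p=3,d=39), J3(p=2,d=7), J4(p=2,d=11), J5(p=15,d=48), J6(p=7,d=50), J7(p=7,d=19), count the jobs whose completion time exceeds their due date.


Completion vs due date:
  J1: C=3, d=10 → on time
  J2: C=6, d=39 → on time
  J3: C=8, d=7 → TARDY
  J4: C=10, d=11 → on time
  J5: C=25, d=48 → on time
  J6: C=32, d=50 → on time
  J7: C=39, d=19 → TARDY
Tardy jobs: J3, J7
Count = 2


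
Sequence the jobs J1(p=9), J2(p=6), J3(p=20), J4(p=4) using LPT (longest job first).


LPT: sort by longest processing time first
  J3: p=20
  J1: p=9
  J2: p=6
  J4: p=4
Order: J3 → J1 → J2 → J4


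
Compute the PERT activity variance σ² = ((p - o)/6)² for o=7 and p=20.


σ² = ((p - o) / 6)² = (p - o)² / 36
= (20 - 7)² / 36
= 13² / 36
= 169 / 36
= 4.6944


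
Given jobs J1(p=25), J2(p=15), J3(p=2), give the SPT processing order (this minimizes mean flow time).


SPT: sort by shortest processing time
  J3: p=2
  J2: p=15
  J1: p=25
Order: J3 → J2 → J1
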